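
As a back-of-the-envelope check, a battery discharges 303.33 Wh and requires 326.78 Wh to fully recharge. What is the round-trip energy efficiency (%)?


eta_e = E_dis / E_chg * 100 = 303.33 / 326.78 * 100 = 92.82%

92.82%


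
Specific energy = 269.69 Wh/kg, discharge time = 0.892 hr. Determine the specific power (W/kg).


Specific power = 269.69 Wh/kg / 0.892 hr = 302.3 W/kg

302.3 W/kg


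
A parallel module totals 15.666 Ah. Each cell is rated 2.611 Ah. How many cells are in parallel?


n = C_total / C_cell = 15.666 / 2.611 = 6

6


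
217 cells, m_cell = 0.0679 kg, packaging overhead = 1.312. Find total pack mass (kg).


Cell mass sum = 217 * 0.0679 = 14.734 kg
With overhead 1.312: m_pack = 14.734 * 1.312 = 19.33 kg

19.33 kg


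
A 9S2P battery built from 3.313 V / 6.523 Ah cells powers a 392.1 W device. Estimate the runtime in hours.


Step 1: E_pack = Ns * V_cell * Np * C_cell = 9 * 3.313 * 2 * 6.523 = 388.99 Wh
Step 2: t = E_pack / P = 388.99 / 392.1 = 0.9921 hr

0.9921 hr


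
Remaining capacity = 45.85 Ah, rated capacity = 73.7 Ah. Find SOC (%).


SOC = (remaining / total) * 100 = (45.85 / 73.7) * 100 = 62.21%

62.21%


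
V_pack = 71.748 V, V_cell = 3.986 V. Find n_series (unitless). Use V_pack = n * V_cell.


n = V_pack / V_cell = 71.748 / 3.986 = 18

18


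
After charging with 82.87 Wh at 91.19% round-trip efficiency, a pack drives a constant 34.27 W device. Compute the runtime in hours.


Step 1: E_discharge = eta/100 * E_charge = 91.19/100 * 82.87 = 75.569 Wh
Step 2: t = E_discharge / P = 75.569 / 34.27 = 2.205 hr

2.205 hr


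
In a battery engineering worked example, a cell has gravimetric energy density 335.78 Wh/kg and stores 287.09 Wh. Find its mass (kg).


m = E / ED = 287.09 / 335.78 = 0.8550 kg

0.8550 kg


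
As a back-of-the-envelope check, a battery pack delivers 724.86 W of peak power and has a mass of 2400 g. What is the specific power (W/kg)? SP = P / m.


Convert: m = 2400 g = 2.4 kg
Specific power = 724.86 W / 2.4 kg = 302.0 W/kg

302.0 W/kg


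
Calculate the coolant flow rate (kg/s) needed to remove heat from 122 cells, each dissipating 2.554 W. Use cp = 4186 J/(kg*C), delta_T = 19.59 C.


Q_total = 122 * 2.554 = 311.59 W
m_dot = Q_total / (cp * dT) = 311.59 / (4186 * 19.59) = 0.003800 kg/s

0.003800 kg/s


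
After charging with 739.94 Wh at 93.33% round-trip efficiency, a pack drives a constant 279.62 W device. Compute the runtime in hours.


Step 1: E_discharge = eta/100 * E_charge = 93.33/100 * 739.94 = 690.59 Wh
Step 2: t = E_discharge / P = 690.59 / 279.62 = 2.470 hr

2.470 hr


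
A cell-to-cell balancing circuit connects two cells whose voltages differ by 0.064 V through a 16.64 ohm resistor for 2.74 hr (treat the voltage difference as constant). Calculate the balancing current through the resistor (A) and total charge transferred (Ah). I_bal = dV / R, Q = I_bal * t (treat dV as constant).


I_bal = dV / R = 0.064 / 16.64 = 0.0038462 A
Q = I_bal * t = 0.0038462 * 2.74 = 0.01054 Ah

I=0.0038462 A, Q=0.01054 Ah


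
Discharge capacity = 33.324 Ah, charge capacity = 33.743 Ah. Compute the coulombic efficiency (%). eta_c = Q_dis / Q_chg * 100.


eta_c = Q_dis / Q_chg * 100 = 33.324 / 33.743 * 100 = 98.76%

98.76%


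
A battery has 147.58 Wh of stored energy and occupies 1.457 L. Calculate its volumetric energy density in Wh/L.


ED = E / V = 147.58 / 1.457 = 101.3 Wh/L

101.3 Wh/L


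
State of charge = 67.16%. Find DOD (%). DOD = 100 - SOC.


DOD = 100 - SOC = 100 - 67.16 = 32.84%

32.84%


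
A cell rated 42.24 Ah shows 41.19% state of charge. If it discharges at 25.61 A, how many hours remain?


Step 1: remaining = SOC/100 * C_total = 41.19/100 * 42.24 = 17.399 Ah
Step 2: t = remaining / I = 17.399 / 25.61 = 0.6794 hr

0.6794 hr


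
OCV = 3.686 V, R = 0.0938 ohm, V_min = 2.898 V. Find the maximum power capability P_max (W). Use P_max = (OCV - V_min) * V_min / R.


dV = OCV - V_min = 0.788 V (so I_max = dV / R)
P_max = dV * V_min / R = 0.788 * 2.898 / 0.0938 = 24.35 W

24.35 W


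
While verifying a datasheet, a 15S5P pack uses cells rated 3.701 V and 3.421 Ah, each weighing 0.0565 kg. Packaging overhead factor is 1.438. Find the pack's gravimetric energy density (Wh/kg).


Step 1: V_pack = 15 * 3.701 = 55.515 V
Step 2: C_pack = 5 * 3.421 = 17.105 Ah
Step 3: E_pack = V_pack * C_pack = 55.515 * 17.105 = 949.58 Wh
Step 4: m_pack = 15 * 5 * 0.0565 * 1.438 = 6.0935 kg
Step 5: ED = E_pack / m_pack = 949.58 / 6.0935 = 155.8 Wh/kg

155.8 Wh/kg


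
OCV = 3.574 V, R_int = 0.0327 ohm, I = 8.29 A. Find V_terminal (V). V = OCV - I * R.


V = OCV - I*R = 3.574 - 8.29 * 0.0327 = 3.303 V

3.303 V


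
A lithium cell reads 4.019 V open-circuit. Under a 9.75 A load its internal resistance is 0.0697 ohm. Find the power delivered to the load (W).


Step 1: V_terminal = OCV - I*R = 4.019 - 9.75 * 0.0697 = 3.3394 V
Step 2: P_out = V_terminal * I = 3.3394 * 9.75 = 32.56 W

32.56 W


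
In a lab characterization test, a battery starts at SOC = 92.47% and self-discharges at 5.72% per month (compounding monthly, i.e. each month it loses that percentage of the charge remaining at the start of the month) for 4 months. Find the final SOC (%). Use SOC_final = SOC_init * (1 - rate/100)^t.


Monthly retention factor = 1 - 5.72/100 = 0.9428
Over 4 months: factor^4 = 0.79009
SOC_final = 92.47 * 0.79009 = 73.06%

73.06%


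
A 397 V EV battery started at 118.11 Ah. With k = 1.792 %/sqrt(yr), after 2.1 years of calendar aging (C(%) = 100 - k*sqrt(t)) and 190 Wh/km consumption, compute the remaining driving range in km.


Step 1: capacity retention = 100 - 1.792 * sqrt(2.1) = 100 - 1.792 * 1.4491 = 97.403%
Step 2: C_now = 118.11 * 97.403/100 = 115.04 Ah
Step 3: E_pack = V * C_now = 397 * 115.04 = 45671 Wh
Step 4: range = E_pack / consumption = 45671 / 190 = 240.4 km

240.4 km


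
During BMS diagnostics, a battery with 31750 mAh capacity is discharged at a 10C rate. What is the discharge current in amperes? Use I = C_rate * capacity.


Convert: capacity = 31750 mAh = 31.75 Ah
At 10C: I = 10 * 31.75 Ah = 317.5 A

317.5 A


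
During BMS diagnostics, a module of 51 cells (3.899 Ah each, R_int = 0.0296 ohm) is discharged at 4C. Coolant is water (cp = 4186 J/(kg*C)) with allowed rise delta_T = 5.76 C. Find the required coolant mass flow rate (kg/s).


Step 1: I = 4 * 3.899 = 15.596 A
Step 2: Q_cell = I^2 * R = 15.596^2 * 0.0296 = 7.1998 W
Step 3: Q_total = 51 * 7.1998 = 367.19 W
Step 4: m_dot = Q_total / (cp * dT) = 367.19 / (4186 * 5.76) = 0.01523 kg/s

0.01523 kg/s


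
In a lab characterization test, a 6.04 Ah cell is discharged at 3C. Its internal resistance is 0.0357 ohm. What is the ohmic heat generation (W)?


Step 1: I = C_rate * capacity = 3 * 6.04 = 18.12 A
Step 2: Q = I^2 * R = 18.12^2 * 0.0357 = 328.33 * 0.0357 = 11.72 W

11.72 W


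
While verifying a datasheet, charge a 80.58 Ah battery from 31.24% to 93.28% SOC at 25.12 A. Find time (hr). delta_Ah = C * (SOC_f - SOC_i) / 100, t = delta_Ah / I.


delta_Ah = 80.58 * (93.28 - 31.24) / 100 = 49.992 Ah
t = delta_Ah / I = 49.992 / 25.12 = 1.990 hr

1.990 hr


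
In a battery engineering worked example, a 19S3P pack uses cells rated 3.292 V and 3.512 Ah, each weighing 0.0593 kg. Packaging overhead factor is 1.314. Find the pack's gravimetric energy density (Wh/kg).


Step 1: V_pack = 19 * 3.292 = 62.548 V
Step 2: C_pack = 3 * 3.512 = 10.536 Ah
Step 3: E_pack = V_pack * C_pack = 62.548 * 10.536 = 659.01 Wh
Step 4: m_pack = 19 * 3 * 0.0593 * 1.314 = 4.4415 kg
Step 5: ED = E_pack / m_pack = 659.01 / 4.4415 = 148.4 Wh/kg

148.4 Wh/kg


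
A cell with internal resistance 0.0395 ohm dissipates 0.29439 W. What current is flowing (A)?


I = sqrt(Q / R) = sqrt(0.29439 / 0.0395) = sqrt(7.4529) = 2.730 A

2.730 A


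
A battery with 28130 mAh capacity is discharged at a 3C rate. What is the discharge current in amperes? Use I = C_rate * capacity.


Convert: capacity = 28130 mAh = 28.13 Ah
At 3C: I = 3 * 28.13 Ah = 84.39 A

84.39 A


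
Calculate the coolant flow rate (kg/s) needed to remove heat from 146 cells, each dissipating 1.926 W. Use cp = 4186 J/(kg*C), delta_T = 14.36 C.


Step 1: Total heat Q = 146 * 1.926 W = 281.2 W
Step 2: denom = cp * dT = 4186 * 14.36 = 60111
Step 3: m_dot = 281.2 / 60111 = 0.004678 kg/s

0.004678 kg/s


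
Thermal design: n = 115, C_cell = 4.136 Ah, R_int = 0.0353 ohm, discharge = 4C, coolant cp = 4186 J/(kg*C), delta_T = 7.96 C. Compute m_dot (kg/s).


Step 1: I = 4 * 4.136 = 16.544 A
Step 2: Q_cell = I^2 * R = 16.544^2 * 0.0353 = 9.6617 W
Step 3: Q_total = 115 * 9.6617 = 1111.1 W
Step 4: m_dot = Q_total / (cp * dT) = 1111.1 / (4186 * 7.96) = 0.03335 kg/s

0.03335 kg/s


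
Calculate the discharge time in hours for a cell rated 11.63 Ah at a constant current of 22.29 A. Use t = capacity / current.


Runtime = 11.63 Ah / 22.29 A = 0.5218 hr

0.5218 hr


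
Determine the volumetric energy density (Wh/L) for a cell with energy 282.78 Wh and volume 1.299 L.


Volumetric ED = 282.78 Wh / 1.299 L = 217.7 Wh/L

217.7 Wh/L


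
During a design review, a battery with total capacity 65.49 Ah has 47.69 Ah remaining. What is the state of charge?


SOC% = 47.69 / 65.49 * 100 = 72.82%

72.82%


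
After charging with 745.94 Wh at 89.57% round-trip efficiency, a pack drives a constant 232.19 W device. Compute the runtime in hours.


Step 1: E_discharge = eta/100 * E_charge = 89.57/100 * 745.94 = 668.14 Wh
Step 2: t = E_discharge / P = 668.14 / 232.19 = 2.878 hr

2.878 hr


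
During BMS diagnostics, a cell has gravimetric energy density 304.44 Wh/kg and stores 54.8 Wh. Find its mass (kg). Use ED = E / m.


m = E / ED = 54.8 / 304.44 = 0.1800 kg

0.1800 kg


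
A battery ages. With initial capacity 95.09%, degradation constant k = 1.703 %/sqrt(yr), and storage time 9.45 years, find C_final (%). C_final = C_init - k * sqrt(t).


sqrt(t) = sqrt(9.45) = 3.0741
C_final = 95.09 - 1.703 * 3.0741 = 89.85%

89.85%


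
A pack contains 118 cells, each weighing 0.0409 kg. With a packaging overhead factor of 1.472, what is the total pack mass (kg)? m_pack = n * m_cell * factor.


m_pack = n * m_cell * overhead = 118 * 0.0409 * 1.472 = 7.104 kg

7.104 kg


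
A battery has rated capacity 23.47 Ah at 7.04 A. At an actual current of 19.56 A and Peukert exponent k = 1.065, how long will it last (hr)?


Step 1: t_rated = C / I_rated = 23.47 / 7.04 = 3.3338 hr
Step 2: ratio = 7.04 / 19.56 = 0.35992
Step 3: ratio^k = 0.35992^1.065 = 0.33679
Step 4: t = t_rated * ratio^k = 3.3338 * 0.33679 = 1.123 hr

1.123 hr


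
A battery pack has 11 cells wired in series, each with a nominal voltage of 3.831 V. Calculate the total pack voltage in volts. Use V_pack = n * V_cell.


V_pack = n * V_cell = 11 * 3.831 = 42.141 V

42.141 V


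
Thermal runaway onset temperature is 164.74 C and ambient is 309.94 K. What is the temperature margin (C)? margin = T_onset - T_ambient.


Convert: T_ambient = 309.94 K = 36.79 C
margin = 164.74 - 36.79 = 127.95 C

127.95 C


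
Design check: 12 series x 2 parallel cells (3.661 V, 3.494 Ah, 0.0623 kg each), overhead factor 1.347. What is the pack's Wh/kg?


Step 1: V_pack = 12 * 3.661 = 43.932 V
Step 2: C_pack = 2 * 3.494 = 6.988 Ah
Step 3: E_pack = V_pack * C_pack = 43.932 * 6.988 = 307 Wh
Step 4: m_pack = 12 * 2 * 0.0623 * 1.347 = 2.014 kg
Step 5: ED = E_pack / m_pack = 307 / 2.014 = 152.4 Wh/kg

152.4 Wh/kg


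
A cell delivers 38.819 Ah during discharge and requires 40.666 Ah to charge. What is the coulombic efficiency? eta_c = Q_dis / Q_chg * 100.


eta_c = Q_dis / Q_chg * 100 = 38.819 / 40.666 * 100 = 95.46%

95.46%


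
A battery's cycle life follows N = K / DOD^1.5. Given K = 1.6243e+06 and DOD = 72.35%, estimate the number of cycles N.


DOD^1.5 = 615.4
N = K / DOD^1.5 = 1.6243e+06 / 615.4 = 2639

2639 cycles


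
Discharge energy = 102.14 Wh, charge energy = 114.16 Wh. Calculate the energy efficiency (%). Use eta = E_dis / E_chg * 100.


eta_e = E_dis / E_chg * 100 = 102.14 / 114.16 * 100 = 89.47%

89.47%


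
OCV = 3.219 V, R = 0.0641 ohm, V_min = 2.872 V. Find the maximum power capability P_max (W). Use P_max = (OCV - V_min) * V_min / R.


P_max = (OCV - V_min) * V_min / R = (3.219 - 2.872) * 2.872 / 0.0641 = 0.347 * 2.872 / 0.0641 = 15.55 W

15.55 W


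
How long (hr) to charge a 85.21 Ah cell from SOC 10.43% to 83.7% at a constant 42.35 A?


Step 1: dSOC = 83.7% - 10.43% = 73.27%
Step 2: delta_Ah = 85.21 * 73.27 / 100 = 62.433 Ah
Step 3: t = 62.433 / 42.35 = 1.474 hr

1.474 hr


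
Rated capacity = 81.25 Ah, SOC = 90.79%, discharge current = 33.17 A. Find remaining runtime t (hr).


Step 1: remaining = SOC/100 * C_total = 90.79/100 * 81.25 = 73.767 Ah
Step 2: t = remaining / I = 73.767 / 33.17 = 2.224 hr

2.224 hr


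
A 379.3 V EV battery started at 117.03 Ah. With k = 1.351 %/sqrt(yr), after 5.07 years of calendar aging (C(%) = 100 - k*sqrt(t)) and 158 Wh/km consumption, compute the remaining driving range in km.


Step 1: capacity retention = 100 - 1.351 * sqrt(5.07) = 100 - 1.351 * 2.2517 = 96.958%
Step 2: C_now = 117.03 * 96.958/100 = 113.47 Ah
Step 3: E_pack = V * C_now = 379.3 * 113.47 = 43039 Wh
Step 4: range = E_pack / consumption = 43039 / 158 = 272.4 km

272.4 km


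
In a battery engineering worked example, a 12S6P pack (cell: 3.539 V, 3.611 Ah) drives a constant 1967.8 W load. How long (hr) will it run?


Step 1: E_pack = Ns * V_cell * Np * C_cell = 12 * 3.539 * 6 * 3.611 = 920.11 Wh
Step 2: t = E_pack / P = 920.11 / 1967.8 = 0.4676 hr

0.4676 hr


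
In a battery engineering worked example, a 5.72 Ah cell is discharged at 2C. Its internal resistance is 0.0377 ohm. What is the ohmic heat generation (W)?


Step 1: I = C_rate * capacity = 2 * 5.72 = 11.44 A
Step 2: Q = I^2 * R = 11.44^2 * 0.0377 = 130.87 * 0.0377 = 4.934 W

4.934 W


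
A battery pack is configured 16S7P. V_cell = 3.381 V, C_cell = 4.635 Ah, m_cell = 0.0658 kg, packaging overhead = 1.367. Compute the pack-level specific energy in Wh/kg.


Step 1: V_pack = 16 * 3.381 = 54.096 V
Step 2: C_pack = 7 * 4.635 = 32.445 Ah
Step 3: E_pack = V_pack * C_pack = 54.096 * 32.445 = 1755.1 Wh
Step 4: m_pack = 16 * 7 * 0.0658 * 1.367 = 10.074 kg
Step 5: ED = E_pack / m_pack = 1755.1 / 10.074 = 174.2 Wh/kg

174.2 Wh/kg


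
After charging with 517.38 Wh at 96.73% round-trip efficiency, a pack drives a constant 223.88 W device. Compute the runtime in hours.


Step 1: E_discharge = eta/100 * E_charge = 96.73/100 * 517.38 = 500.46 Wh
Step 2: t = E_discharge / P = 500.46 / 223.88 = 2.235 hr

2.235 hr


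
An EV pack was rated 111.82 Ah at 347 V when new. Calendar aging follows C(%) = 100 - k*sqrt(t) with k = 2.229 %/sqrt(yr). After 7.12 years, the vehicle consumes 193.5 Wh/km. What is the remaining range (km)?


Step 1: capacity retention = 100 - 2.229 * sqrt(7.12) = 100 - 2.229 * 2.6683 = 94.052%
Step 2: C_now = 111.82 * 94.052/100 = 105.17 Ah
Step 3: E_pack = V * C_now = 347 * 105.17 = 36494 Wh
Step 4: range = E_pack / consumption = 36494 / 193.5 = 188.6 km

188.6 km


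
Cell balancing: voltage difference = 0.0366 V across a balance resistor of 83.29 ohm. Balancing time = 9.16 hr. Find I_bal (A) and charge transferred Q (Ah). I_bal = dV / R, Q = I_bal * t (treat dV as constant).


First, Ohm's law: I_bal = 0.0366 V / 83.29 ohm = 4.3943e-04 A
Then Q = I * t = 4.3943e-04 A * 9.16 hr = 0.004025 Ah

I=4.3943e-04 A, Q=0.004025 Ah


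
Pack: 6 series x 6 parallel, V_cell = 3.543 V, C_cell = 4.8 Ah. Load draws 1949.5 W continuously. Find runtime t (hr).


Step 1: E_pack = Ns * V_cell * Np * C_cell = 6 * 3.543 * 6 * 4.8 = 612.23 Wh
Step 2: t = E_pack / P = 612.23 / 1949.5 = 0.3140 hr

0.3140 hr


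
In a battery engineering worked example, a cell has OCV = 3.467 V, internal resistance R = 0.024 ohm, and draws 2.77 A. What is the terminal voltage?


V = OCV - I*R = 3.467 - 2.77 * 0.024 = 3.401 V

3.401 V


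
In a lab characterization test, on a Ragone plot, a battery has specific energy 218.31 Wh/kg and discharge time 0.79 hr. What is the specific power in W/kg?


P_specific = E / t = 218.31 / 0.79 = 276.3 W/kg

276.3 W/kg


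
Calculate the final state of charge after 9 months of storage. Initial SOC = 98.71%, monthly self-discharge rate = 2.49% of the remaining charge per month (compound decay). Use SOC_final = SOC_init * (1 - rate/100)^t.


decay = (1 - 2.49/100)^9 = 0.79697
SOC_final = 98.71 * 0.79697 = 78.67%

78.67%


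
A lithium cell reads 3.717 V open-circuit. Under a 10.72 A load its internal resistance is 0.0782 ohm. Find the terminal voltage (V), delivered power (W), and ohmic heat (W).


Step 1: V_terminal = OCV - I*R = 3.717 - 10.72 * 0.0782 = 2.8787 V
Step 2: P_out = V_terminal * I = 2.8787 * 10.72 = 30.86 W
Step 3: Q = I^2 * R = 10.72^2 * 0.0782 = 8.987 W

V=2.8787 V, P=30.86 W, Q=8.987 W


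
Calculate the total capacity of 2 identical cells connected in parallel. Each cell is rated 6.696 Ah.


C_total = 2 * 6.696 = 13.392 Ah

13.392 Ah


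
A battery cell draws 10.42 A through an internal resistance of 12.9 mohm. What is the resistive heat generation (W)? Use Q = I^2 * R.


Convert: R = 12.9 mohm = 0.0129 ohm
Q = I^2 * R = 10.42^2 * 0.0129 = 1.401 W

1.401 W


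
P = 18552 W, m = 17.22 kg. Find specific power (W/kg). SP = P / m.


Specific power = 18552 W / 17.22 kg = 1077 W/kg

1077 W/kg


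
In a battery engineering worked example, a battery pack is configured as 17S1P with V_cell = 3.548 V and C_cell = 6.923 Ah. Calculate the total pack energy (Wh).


V_pack = 17 * 3.548 = 60.316 V
C_pack = 1 * 6.923 = 6.923 Ah
E = V_pack * C_pack = 60.316 * 6.923 = 417.6 Wh

417.6 Wh


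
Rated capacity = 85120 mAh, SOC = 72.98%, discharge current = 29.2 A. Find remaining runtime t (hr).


Convert: C_total = 85120 mAh = 85.12 Ah
Step 1: remaining = SOC/100 * C_total = 72.98/100 * 85.12 = 62.121 Ah
Step 2: t = remaining / I = 62.121 / 29.2 = 2.127 hr

2.127 hr


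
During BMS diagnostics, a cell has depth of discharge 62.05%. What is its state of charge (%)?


SOC = 100 - DOD = 100 - 62.05 = 37.95%

37.95%


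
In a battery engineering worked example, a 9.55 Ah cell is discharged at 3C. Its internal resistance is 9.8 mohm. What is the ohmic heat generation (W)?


Convert: R = 9.8 mohm = 0.0098 ohm
Step 1: I = C_rate * capacity = 3 * 9.55 = 28.65 A
Step 2: Q = I^2 * R = 28.65^2 * 0.0098 = 820.82 * 0.0098 = 8.044 W

8.044 W


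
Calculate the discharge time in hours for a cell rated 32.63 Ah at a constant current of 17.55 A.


Runtime = 32.63 Ah / 17.55 A = 1.859 hr

1.859 hr


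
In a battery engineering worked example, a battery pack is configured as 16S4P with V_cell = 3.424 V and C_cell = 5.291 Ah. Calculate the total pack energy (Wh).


E = Ns * Vcell * Np * Ccell = 16 * 3.424 * 4 * 5.291 = 1159 Wh

1159 Wh


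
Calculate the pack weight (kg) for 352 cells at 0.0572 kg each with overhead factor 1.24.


Cell mass sum = 352 * 0.0572 = 20.134 kg
With overhead 1.24: m_pack = 20.134 * 1.24 = 24.97 kg

24.97 kg


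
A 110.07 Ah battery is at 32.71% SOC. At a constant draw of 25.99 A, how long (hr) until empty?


Step 1: remaining = SOC/100 * C_total = 32.71/100 * 110.07 = 36.004 Ah
Step 2: t = remaining / I = 36.004 / 25.99 = 1.385 hr

1.385 hr


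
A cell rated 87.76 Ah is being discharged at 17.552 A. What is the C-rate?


C_rate = I / capacity = 17.552 / 87.76 = 0.2C

0.2C


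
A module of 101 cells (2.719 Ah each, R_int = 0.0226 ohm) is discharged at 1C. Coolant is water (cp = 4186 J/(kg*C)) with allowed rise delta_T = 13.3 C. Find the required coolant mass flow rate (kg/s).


Step 1: I = 1 * 2.719 = 2.719 A
Step 2: Q_cell = I^2 * R = 2.719^2 * 0.0226 = 0.16708 W
Step 3: Q_total = 101 * 0.16708 = 16.875 W
Step 4: m_dot = Q_total / (cp * dT) = 16.875 / (4186 * 13.3) = 3.031e-04 kg/s

3.031e-04 kg/s


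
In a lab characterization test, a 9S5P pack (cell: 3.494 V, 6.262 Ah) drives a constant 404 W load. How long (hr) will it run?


Step 1: E_pack = Ns * V_cell * Np * C_cell = 9 * 3.494 * 5 * 6.262 = 984.57 Wh
Step 2: t = E_pack / P = 984.57 / 404 = 2.437 hr

2.437 hr


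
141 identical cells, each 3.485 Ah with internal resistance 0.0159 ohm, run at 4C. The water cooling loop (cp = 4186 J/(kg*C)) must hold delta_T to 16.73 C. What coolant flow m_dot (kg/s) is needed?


Step 1: I = 4 * 3.485 = 13.94 A
Step 2: Q_cell = I^2 * R = 13.94^2 * 0.0159 = 3.0897 W
Step 3: Q_total = 141 * 3.0897 = 435.65 W
Step 4: m_dot = Q_total / (cp * dT) = 435.65 / (4186 * 16.73) = 0.006221 kg/s

0.006221 kg/s


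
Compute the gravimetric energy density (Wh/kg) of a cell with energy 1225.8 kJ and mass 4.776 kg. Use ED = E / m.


Convert: E = 1225.8 kJ = 340.5 Wh
ED = E / m = 340.5 / 4.776 = 71.29 Wh/kg

71.29 Wh/kg


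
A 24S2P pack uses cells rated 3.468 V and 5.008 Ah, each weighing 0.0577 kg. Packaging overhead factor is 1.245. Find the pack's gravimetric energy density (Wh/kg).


Step 1: V_pack = 24 * 3.468 = 83.232 V
Step 2: C_pack = 2 * 5.008 = 10.016 Ah
Step 3: E_pack = V_pack * C_pack = 83.232 * 10.016 = 833.65 Wh
Step 4: m_pack = 24 * 2 * 0.0577 * 1.245 = 3.4482 kg
Step 5: ED = E_pack / m_pack = 833.65 / 3.4482 = 241.8 Wh/kg

241.8 Wh/kg


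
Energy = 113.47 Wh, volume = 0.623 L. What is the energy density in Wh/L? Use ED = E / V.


Volumetric ED = 113.47 Wh / 0.623 L = 182.1 Wh/L

182.1 Wh/L


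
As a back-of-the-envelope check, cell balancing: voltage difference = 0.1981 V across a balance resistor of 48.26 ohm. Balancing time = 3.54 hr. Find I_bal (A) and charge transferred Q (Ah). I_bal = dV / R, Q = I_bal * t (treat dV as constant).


I_bal = dV / R = 0.1981 / 48.26 = 0.0041048 A
Q = I_bal * t = 0.0041048 * 3.54 = 0.01453 Ah

I=0.0041048 A, Q=0.01453 Ah


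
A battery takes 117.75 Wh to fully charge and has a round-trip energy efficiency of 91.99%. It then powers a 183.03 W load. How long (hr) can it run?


Step 1: E_discharge = eta/100 * E_charge = 91.99/100 * 117.75 = 108.32 Wh
Step 2: t = E_discharge / P = 108.32 / 183.03 = 0.5918 hr

0.5918 hr


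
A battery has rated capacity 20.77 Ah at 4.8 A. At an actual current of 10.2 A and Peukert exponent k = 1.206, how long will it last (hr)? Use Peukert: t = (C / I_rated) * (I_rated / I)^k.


Step 1: t_rated = C / I_rated = 20.77 / 4.8 = 4.3271 hr
Step 2: ratio = 4.8 / 10.2 = 0.47059
Step 3: ratio^k = 0.47059^1.206 = 0.40291
Step 4: t = t_rated * ratio^k = 4.3271 * 0.40291 = 1.743 hr

1.743 hr


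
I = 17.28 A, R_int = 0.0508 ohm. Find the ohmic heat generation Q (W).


I^2 = 298.6
Q = 298.6 * 0.0508 = 15.17 W

15.17 W


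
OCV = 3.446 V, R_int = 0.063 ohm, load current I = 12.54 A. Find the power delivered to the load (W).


Step 1: V_terminal = OCV - I*R = 3.446 - 12.54 * 0.063 = 2.656 V
Step 2: P_out = V_terminal * I = 2.656 * 12.54 = 33.31 W

33.31 W


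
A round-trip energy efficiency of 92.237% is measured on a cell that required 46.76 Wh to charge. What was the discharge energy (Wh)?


E_dis = eta/100 * E_chg = 92.237/100 * 46.76 = 43.13 Wh

43.13 Wh


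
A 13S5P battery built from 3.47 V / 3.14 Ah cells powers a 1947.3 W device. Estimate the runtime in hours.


Step 1: E_pack = Ns * V_cell * Np * C_cell = 13 * 3.47 * 5 * 3.14 = 708.23 Wh
Step 2: t = E_pack / P = 708.23 / 1947.3 = 0.3637 hr

0.3637 hr


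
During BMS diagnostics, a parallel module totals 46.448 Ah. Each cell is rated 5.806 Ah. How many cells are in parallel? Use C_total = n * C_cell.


n = C_total / C_cell = 46.448 / 5.806 = 8

8


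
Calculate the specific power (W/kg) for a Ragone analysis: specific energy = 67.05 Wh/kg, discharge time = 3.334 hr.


P_specific = E / t = 67.05 / 3.334 = 20.11 W/kg

20.11 W/kg


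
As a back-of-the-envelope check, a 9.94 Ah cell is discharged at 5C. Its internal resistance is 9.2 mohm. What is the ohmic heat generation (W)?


Convert: R = 9.2 mohm = 0.0092 ohm
Step 1: I = C_rate * capacity = 5 * 9.94 = 49.7 A
Step 2: Q = I^2 * R = 49.7^2 * 0.0092 = 2470.1 * 0.0092 = 22.72 W

22.72 W


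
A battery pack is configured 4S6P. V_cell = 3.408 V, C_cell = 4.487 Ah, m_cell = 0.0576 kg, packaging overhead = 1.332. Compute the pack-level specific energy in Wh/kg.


Step 1: V_pack = 4 * 3.408 = 13.632 V
Step 2: C_pack = 6 * 4.487 = 26.922 Ah
Step 3: E_pack = V_pack * C_pack = 13.632 * 26.922 = 367 Wh
Step 4: m_pack = 4 * 6 * 0.0576 * 1.332 = 1.8414 kg
Step 5: ED = E_pack / m_pack = 367 / 1.8414 = 199.3 Wh/kg

199.3 Wh/kg


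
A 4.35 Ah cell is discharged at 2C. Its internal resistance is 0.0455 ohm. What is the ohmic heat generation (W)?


Step 1: I = C_rate * capacity = 2 * 4.35 = 8.7 A
Step 2: Q = I^2 * R = 8.7^2 * 0.0455 = 75.69 * 0.0455 = 3.444 W

3.444 W


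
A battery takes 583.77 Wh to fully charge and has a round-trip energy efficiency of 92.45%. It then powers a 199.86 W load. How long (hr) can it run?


Step 1: E_discharge = eta/100 * E_charge = 92.45/100 * 583.77 = 539.7 Wh
Step 2: t = E_discharge / P = 539.7 / 199.86 = 2.700 hr

2.700 hr


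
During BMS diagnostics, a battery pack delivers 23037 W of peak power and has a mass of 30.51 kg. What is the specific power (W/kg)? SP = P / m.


SP = P / m = 23037 / 30.51 = 755.1 W/kg

755.1 W/kg


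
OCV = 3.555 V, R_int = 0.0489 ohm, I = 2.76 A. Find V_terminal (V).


V = OCV - I*R = 3.555 - 2.76 * 0.0489 = 3.420 V

3.420 V


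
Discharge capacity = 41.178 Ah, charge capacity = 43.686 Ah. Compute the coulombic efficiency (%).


Coulombic efficiency = 41.178/43.686 * 100% = 94.26%

94.26%


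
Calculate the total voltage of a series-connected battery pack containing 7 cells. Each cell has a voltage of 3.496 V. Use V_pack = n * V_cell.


With 7 cells in series at 3.496 V each, V_pack = 24.472 V

24.472 V


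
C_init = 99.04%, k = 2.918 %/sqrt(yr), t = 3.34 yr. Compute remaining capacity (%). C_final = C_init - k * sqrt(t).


Step 1: sqrt(3.34 yr) = 1.8276
Step 2: drop = 2.918 * 1.8276 = 5.3329
Step 3: C_final = 99.04 - 5.3329 = 93.71%

93.71%


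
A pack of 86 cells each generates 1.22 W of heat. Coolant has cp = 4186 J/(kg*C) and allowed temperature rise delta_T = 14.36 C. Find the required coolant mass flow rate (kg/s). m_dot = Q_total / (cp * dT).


Q_total = 86 * 1.22 = 104.92 W
m_dot = Q_total / (cp * dT) = 104.92 / (4186 * 14.36) = 0.001745 kg/s

0.001745 kg/s


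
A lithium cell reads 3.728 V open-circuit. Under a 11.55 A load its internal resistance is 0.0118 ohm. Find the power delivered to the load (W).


Step 1: V_terminal = OCV - I*R = 3.728 - 11.55 * 0.0118 = 3.5917 V
Step 2: P_out = V_terminal * I = 3.5917 * 11.55 = 41.48 W

41.48 W


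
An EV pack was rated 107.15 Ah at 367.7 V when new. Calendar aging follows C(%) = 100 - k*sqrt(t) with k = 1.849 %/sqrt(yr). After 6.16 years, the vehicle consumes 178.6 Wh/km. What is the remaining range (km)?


Step 1: capacity retention = 100 - 1.849 * sqrt(6.16) = 100 - 1.849 * 2.4819 = 95.411%
Step 2: C_now = 107.15 * 95.411/100 = 102.23 Ah
Step 3: E_pack = V * C_now = 367.7 * 102.23 = 37590 Wh
Step 4: range = E_pack / consumption = 37590 / 178.6 = 210.5 km

210.5 km


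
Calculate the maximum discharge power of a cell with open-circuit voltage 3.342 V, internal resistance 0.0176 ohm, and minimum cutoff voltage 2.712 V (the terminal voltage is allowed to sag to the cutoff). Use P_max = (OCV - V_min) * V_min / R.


P_max = (OCV - V_min) * V_min / R = (3.342 - 2.712) * 2.712 / 0.0176 = 0.63 * 2.712 / 0.0176 = 97.08 W

97.08 W


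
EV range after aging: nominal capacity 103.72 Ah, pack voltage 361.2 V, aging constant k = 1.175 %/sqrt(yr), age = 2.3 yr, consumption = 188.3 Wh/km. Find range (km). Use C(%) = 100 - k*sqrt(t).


Step 1: capacity retention = 100 - 1.175 * sqrt(2.3) = 100 - 1.175 * 1.5166 = 98.218%
Step 2: C_now = 103.72 * 98.218/100 = 101.87 Ah
Step 3: E_pack = V * C_now = 361.2 * 101.87 = 36795 Wh
Step 4: range = E_pack / consumption = 36795 / 188.3 = 195.4 km

195.4 km


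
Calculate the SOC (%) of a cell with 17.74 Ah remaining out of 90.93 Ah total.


SOC% = 17.74 / 90.93 * 100 = 19.51%

19.51%


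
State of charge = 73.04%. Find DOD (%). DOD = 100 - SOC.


Complement of SOC: DOD = 100% - 73.04% = 26.96%

26.96%


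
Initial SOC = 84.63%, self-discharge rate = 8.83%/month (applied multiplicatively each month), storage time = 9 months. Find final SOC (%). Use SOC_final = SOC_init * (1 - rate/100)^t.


decay = (1 - 8.83/100)^9 = 0.43518
SOC_final = 84.63 * 0.43518 = 36.83%

36.83%


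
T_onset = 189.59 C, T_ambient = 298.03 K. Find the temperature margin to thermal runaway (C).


Convert: T_ambient = 298.03 K = 24.88 C
margin = 189.59 - 24.88 = 164.71 C

164.71 C


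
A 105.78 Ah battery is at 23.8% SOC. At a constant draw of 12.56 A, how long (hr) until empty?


Step 1: remaining = SOC/100 * C_total = 23.8/100 * 105.78 = 25.176 Ah
Step 2: t = remaining / I = 25.176 / 12.56 = 2.004 hr

2.004 hr


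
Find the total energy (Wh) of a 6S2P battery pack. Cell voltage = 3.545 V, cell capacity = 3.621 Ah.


V_pack = 6 * 3.545 = 21.27 V
C_pack = 2 * 3.621 = 7.242 Ah
E = V_pack * C_pack = 21.27 * 7.242 = 154.0 Wh

154.0 Wh


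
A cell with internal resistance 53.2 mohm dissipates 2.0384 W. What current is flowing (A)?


Convert: R = 53.2 mohm = 0.0532 ohm
I = sqrt(Q / R) = sqrt(2.0384 / 0.0532) = sqrt(38.316) = 6.190 A

6.190 A


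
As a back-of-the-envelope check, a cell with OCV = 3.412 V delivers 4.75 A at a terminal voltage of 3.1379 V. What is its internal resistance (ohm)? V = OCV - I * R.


R = (OCV - V) / I = (3.412 - 3.1379) / 4.75 = 0.05771 ohm

0.05771 ohm


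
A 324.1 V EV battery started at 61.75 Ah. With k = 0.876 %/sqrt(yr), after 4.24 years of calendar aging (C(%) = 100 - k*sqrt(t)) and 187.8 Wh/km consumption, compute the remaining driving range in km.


Step 1: capacity retention = 100 - 0.876 * sqrt(4.24) = 100 - 0.876 * 2.0591 = 98.196%
Step 2: C_now = 61.75 * 98.196/100 = 60.636 Ah
Step 3: E_pack = V * C_now = 324.1 * 60.636 = 19652 Wh
Step 4: range = E_pack / consumption = 19652 / 187.8 = 104.6 km

104.6 km


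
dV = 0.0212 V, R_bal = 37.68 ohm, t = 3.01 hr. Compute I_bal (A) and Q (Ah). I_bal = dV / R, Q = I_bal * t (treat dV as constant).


First, Ohm's law: I_bal = 0.0212 V / 37.68 ohm = 5.6263e-04 A
Then Q = I * t = 5.6263e-04 A * 3.01 hr = 0.001694 Ah

I=5.6263e-04 A, Q=0.001694 Ah


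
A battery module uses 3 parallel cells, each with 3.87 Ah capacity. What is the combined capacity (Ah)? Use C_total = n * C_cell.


C_total = 3 * 3.87 = 11.61 Ah

11.61 Ah


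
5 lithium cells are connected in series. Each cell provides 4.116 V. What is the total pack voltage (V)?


Series voltages add: 5 * 4.116 V = 20.58 V

20.58 V


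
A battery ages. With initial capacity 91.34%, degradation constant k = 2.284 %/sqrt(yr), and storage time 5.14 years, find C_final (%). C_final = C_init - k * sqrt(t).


Step 1: sqrt(5.14 yr) = 2.2672
Step 2: drop = 2.284 * 2.2672 = 5.1783
Step 3: C_final = 91.34 - 5.1783 = 86.16%

86.16%


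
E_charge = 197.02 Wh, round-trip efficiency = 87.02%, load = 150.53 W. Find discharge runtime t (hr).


Step 1: E_discharge = eta/100 * E_charge = 87.02/100 * 197.02 = 171.45 Wh
Step 2: t = E_discharge / P = 171.45 / 150.53 = 1.139 hr

1.139 hr


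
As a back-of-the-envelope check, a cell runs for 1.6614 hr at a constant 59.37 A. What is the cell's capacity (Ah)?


C = I * t = 59.37 * 1.6614 = 98.64 Ah

98.64 Ah


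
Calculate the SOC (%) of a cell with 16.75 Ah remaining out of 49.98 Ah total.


SOC% = 16.75 / 49.98 * 100 = 33.51%

33.51%


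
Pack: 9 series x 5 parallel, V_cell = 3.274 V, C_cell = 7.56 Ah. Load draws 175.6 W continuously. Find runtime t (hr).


Step 1: E_pack = Ns * V_cell * Np * C_cell = 9 * 3.274 * 5 * 7.56 = 1113.8 Wh
Step 2: t = E_pack / P = 1113.8 / 175.6 = 6.343 hr

6.343 hr


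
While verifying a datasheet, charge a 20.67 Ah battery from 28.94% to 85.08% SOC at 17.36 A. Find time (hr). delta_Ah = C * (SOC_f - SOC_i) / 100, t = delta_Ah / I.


Step 1: dSOC = 85.08% - 28.94% = 56.14%
Step 2: delta_Ah = 20.67 * 56.14 / 100 = 11.604 Ah
Step 3: t = 11.604 / 17.36 = 0.6684 hr

0.6684 hr


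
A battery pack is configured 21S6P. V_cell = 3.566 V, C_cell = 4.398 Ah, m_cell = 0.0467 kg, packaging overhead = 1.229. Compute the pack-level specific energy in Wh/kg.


Step 1: V_pack = 21 * 3.566 = 74.886 V
Step 2: C_pack = 6 * 4.398 = 26.388 Ah
Step 3: E_pack = V_pack * C_pack = 74.886 * 26.388 = 1976.1 Wh
Step 4: m_pack = 21 * 6 * 0.0467 * 1.229 = 7.2317 kg
Step 5: ED = E_pack / m_pack = 1976.1 / 7.2317 = 273.3 Wh/kg

273.3 Wh/kg


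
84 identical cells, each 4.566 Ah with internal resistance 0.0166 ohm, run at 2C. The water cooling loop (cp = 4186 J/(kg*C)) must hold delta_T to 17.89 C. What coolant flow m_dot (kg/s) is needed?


Step 1: I = 2 * 4.566 = 9.132 A
Step 2: Q_cell = I^2 * R = 9.132^2 * 0.0166 = 1.3843 W
Step 3: Q_total = 84 * 1.3843 = 116.28 W
Step 4: m_dot = Q_total / (cp * dT) = 116.28 / (4186 * 17.89) = 0.001553 kg/s

0.001553 kg/s


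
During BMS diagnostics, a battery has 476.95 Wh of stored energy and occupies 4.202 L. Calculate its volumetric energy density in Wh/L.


Volumetric ED = 476.95 Wh / 4.202 L = 113.5 Wh/L

113.5 Wh/L


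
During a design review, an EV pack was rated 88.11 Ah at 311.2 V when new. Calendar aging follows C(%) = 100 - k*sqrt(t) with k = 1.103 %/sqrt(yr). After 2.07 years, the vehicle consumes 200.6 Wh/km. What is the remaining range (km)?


Step 1: capacity retention = 100 - 1.103 * sqrt(2.07) = 100 - 1.103 * 1.4387 = 98.413%
Step 2: C_now = 88.11 * 98.413/100 = 86.712 Ah
Step 3: E_pack = V * C_now = 311.2 * 86.712 = 26985 Wh
Step 4: range = E_pack / consumption = 26985 / 200.6 = 134.5 km

134.5 km


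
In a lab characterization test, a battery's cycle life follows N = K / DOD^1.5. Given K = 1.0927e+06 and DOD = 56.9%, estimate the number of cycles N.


DOD^1.5 = 429.21
N = K / DOD^1.5 = 1.0927e+06 / 429.21 = 2546

2546 cycles


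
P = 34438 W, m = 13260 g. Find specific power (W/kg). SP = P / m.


Convert: m = 13260 g = 13.26 kg
SP = P / m = 34438 / 13.26 = 2597 W/kg

2597 W/kg


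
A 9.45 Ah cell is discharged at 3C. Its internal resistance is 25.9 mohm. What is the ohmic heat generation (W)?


Convert: R = 25.9 mohm = 0.0259 ohm
Step 1: I = C_rate * capacity = 3 * 9.45 = 28.35 A
Step 2: Q = I^2 * R = 28.35^2 * 0.0259 = 803.72 * 0.0259 = 20.82 W

20.82 W


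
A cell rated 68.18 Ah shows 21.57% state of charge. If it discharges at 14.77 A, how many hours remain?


Step 1: remaining = SOC/100 * C_total = 21.57/100 * 68.18 = 14.706 Ah
Step 2: t = remaining / I = 14.706 / 14.77 = 0.9957 hr

0.9957 hr


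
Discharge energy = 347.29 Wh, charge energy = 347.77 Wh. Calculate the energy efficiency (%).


eta_e = E_dis / E_chg * 100 = 347.29 / 347.77 * 100 = 99.86%

99.86%


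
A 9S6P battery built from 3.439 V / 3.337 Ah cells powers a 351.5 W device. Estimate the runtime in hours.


Step 1: E_pack = Ns * V_cell * Np * C_cell = 9 * 3.439 * 6 * 3.337 = 619.7 Wh
Step 2: t = E_pack / P = 619.7 / 351.5 = 1.763 hr

1.763 hr


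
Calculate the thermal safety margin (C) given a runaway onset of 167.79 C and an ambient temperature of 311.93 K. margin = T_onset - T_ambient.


Convert: T_ambient = 311.93 K = 38.78 C
margin = 167.79 - 38.78 = 129.01 C

129.01 C


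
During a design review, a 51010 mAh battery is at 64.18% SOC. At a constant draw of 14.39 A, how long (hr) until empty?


Convert: C_total = 51010 mAh = 51.01 Ah
Step 1: remaining = SOC/100 * C_total = 64.18/100 * 51.01 = 32.738 Ah
Step 2: t = remaining / I = 32.738 / 14.39 = 2.275 hr

2.275 hr


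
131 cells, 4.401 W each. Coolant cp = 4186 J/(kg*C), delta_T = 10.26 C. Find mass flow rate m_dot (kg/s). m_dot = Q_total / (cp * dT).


Step 1: Total heat Q = 131 * 4.401 W = 576.53 W
Step 2: denom = cp * dT = 4186 * 10.26 = 42948
Step 3: m_dot = 576.53 / 42948 = 0.01342 kg/s

0.01342 kg/s


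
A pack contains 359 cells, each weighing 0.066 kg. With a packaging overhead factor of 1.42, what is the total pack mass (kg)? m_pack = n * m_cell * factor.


m_pack = n * m_cell * overhead = 359 * 0.066 * 1.42 = 33.65 kg

33.65 kg


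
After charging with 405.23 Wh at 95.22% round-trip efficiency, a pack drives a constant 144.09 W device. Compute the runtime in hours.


Step 1: E_discharge = eta/100 * E_charge = 95.22/100 * 405.23 = 385.86 Wh
Step 2: t = E_discharge / P = 385.86 / 144.09 = 2.678 hr

2.678 hr


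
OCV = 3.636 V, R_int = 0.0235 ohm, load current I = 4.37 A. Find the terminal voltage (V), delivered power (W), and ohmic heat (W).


Step 1: V_terminal = OCV - I*R = 3.636 - 4.37 * 0.0235 = 3.5333 V
Step 2: P_out = V_terminal * I = 3.5333 * 4.37 = 15.44 W
Step 3: Q = I^2 * R = 4.37^2 * 0.0235 = 0.4488 W

V=3.5333 V, P=15.44 W, Q=0.4488 W


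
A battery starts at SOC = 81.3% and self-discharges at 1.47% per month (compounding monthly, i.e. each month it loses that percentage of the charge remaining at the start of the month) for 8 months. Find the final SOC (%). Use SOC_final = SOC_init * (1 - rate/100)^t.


decay = (1 - 1.47/100)^8 = 0.88828
SOC_final = 81.3 * 0.88828 = 72.22%

72.22%


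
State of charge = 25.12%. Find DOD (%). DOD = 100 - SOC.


DOD = 100 - SOC = 100 - 25.12 = 74.88%

74.88%


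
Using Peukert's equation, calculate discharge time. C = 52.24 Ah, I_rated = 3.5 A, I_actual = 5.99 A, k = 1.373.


t_rated = C / I_rated = 52.24 / 3.5 = 14.926 hr
(I_rated/I)^k = (0.58431)^1.373 = 0.47819
t = t_rated * (I_rated/I)^k = 14.926 * 0.47819 = 7.137 hr

7.137 hr


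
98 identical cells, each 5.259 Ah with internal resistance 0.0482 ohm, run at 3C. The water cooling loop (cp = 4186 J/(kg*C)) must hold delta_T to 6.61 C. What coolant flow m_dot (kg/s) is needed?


Step 1: I = 3 * 5.259 = 15.777 A
Step 2: Q_cell = I^2 * R = 15.777^2 * 0.0482 = 11.998 W
Step 3: Q_total = 98 * 11.998 = 1175.8 W
Step 4: m_dot = Q_total / (cp * dT) = 1175.8 / (4186 * 6.61) = 0.04249 kg/s

0.04249 kg/s


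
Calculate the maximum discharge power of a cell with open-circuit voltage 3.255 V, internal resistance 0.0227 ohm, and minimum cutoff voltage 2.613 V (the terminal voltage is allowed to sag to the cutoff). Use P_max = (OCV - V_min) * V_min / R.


P_max = (OCV - V_min) * V_min / R = (3.255 - 2.613) * 2.613 / 0.0227 = 0.642 * 2.613 / 0.0227 = 73.90 W

73.90 W


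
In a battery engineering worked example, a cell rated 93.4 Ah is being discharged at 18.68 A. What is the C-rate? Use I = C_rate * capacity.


Rearranging: C_rate = 18.68 / 93.4 = 0.2C

0.2C


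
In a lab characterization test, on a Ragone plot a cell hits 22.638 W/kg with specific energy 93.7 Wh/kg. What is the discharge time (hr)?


t = E / P = 93.7 / 22.638 = 4.139 hr

4.139 hr


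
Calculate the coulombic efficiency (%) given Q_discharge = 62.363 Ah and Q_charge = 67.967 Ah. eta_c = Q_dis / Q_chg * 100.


eta_c = Q_dis / Q_chg * 100 = 62.363 / 67.967 * 100 = 91.75%

91.75%


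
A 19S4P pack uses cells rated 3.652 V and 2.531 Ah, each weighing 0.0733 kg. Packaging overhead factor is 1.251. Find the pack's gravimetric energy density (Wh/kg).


Step 1: V_pack = 19 * 3.652 = 69.388 V
Step 2: C_pack = 4 * 2.531 = 10.124 Ah
Step 3: E_pack = V_pack * C_pack = 69.388 * 10.124 = 702.48 Wh
Step 4: m_pack = 19 * 4 * 0.0733 * 1.251 = 6.9691 kg
Step 5: ED = E_pack / m_pack = 702.48 / 6.9691 = 100.8 Wh/kg

100.8 Wh/kg


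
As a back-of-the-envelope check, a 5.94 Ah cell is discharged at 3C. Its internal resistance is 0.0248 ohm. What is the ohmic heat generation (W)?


Step 1: I = C_rate * capacity = 3 * 5.94 = 17.82 A
Step 2: Q = I^2 * R = 17.82^2 * 0.0248 = 317.55 * 0.0248 = 7.875 W

7.875 W
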